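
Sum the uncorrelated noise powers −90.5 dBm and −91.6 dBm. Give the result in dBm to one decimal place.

−88.0 dBm

Convert to linear, add, convert back:
P₁ = 8.91×10⁻¹³ W, P₂ = 6.92×10⁻¹³ W
P_tot = 1.58×10⁻¹² W → 10 log₁₀(P_tot / 10⁻³) = −88.0 dBm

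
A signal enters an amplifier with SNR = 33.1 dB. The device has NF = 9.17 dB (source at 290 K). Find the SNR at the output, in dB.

By definition F = SNR_in/SNR_out, so in dB: SNR_out = SNR_in − NF
SNR_out = 33.1 − 9.17 = 23.93 dB

23.93 dB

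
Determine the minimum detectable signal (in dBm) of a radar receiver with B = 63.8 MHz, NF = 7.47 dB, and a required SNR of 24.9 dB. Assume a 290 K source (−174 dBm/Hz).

Sensitivity = −174 + 10 log₁₀(B) + NF + SNR_min
= −174 + 78.05 + 7.47 + 24.9
= −63.58 dBm → −63.6 dBm

−63.6 dBm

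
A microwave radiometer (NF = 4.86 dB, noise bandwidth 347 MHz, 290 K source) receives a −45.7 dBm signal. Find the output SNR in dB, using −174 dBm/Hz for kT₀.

38.0 dB

Noise floor: N = −174 + 10 log₁₀(B) + NF
10 log₁₀(3.47×10⁸) = 85.4 dB
N = −174 + 85.4 + 4.86 = −83.74 dBm
SNR = P_sig − N = −45.7 − (−83.74) = 38.04 dB → 38.0 dB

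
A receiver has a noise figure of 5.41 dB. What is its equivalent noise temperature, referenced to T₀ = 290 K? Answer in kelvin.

F = 10^(5.41/10) = 3.47536
T_e = (F − 1)·T₀ = (3.47536 − 1) × 290 = 718 K

718 K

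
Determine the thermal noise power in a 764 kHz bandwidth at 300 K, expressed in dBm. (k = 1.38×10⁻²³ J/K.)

−115.0 dBm

P_n = kTB = 1.38×10⁻²³ × 300 × 7.64×10⁵ = 3.16×10⁻¹⁵ W
In dBm: 10 log₁₀(3.16×10⁻¹⁵ / 10⁻³) = −115.0 dBm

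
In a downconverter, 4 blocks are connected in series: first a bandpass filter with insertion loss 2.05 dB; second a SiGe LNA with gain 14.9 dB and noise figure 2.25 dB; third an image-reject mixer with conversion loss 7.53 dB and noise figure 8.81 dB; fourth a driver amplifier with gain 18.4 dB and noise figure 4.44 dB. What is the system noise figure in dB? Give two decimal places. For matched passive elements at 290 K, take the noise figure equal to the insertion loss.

Convert to linear (a loss of L dB is a gain of −L dB): F_i = 10^(NF_i/10), G_i = 10^(G_i,dB/10)
  Stage 1: F_1 = 10^(2.05/10) = 1.603, G_1 = 10^(−2.05/10) = 0.6237
  Stage 2: F_2 = 10^(2.25/10) = 1.679, G_2 = 10^(14.9/10) = 30.90
  Stage 3: F_3 = 10^(8.81/10) = 7.603, G_3 = 10^(−7.53/10) = 0.1766
  Stage 4: F_4 = 10^(4.44/10) = 2.780, G_4 = 10^(18.4/10) = 69.18
Friis cascade:
  F = 1.603 + (1.679 − 1)/0.6237 + (7.603 − 1)/19.28 + (2.780 − 1)/3.404 = 3.557
NF = 10 log₁₀(3.557) = 5.51 dB

5.51 dB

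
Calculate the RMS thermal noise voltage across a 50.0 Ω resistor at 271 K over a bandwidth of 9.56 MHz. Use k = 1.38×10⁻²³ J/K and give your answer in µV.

2.67 µV

V_n = √(4kTRB)
4kTRB = 4 × 1.38×10⁻²³ × 271 × 5.00×10¹ × 9.56×10⁶ = 7.15×10⁻¹² V²
V_n = √(7.15×10⁻¹²) = 2.67×10⁻⁶ V = 2.67 µV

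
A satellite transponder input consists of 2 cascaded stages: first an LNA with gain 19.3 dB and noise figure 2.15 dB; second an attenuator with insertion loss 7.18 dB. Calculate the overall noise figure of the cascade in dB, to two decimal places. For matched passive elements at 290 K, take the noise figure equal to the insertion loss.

Convert to linear (a loss of L dB is a gain of −L dB): F_i = 10^(NF_i/10), G_i = 10^(G_i,dB/10)
  Stage 1: F_1 = 10^(2.15/10) = 1.641, G_1 = 10^(19.3/10) = 85.11
  Stage 2: F_2 = 10^(7.18/10) = 5.224, G_2 = 10^(−7.18/10) = 0.1914
Friis cascade:
  F = 1.641 + (5.224 − 1)/85.11 = 1.690
NF = 10 log₁₀(1.690) = 2.28 dB

2.28 dB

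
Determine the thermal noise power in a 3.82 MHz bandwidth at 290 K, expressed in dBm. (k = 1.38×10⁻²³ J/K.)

−108.2 dBm

P_n = kTB = 1.38×10⁻²³ × 290 × 3.82×10⁶ = 1.53×10⁻¹⁴ W
In dBm: 10 log₁₀(1.53×10⁻¹⁴ / 10⁻³) = −108.2 dBm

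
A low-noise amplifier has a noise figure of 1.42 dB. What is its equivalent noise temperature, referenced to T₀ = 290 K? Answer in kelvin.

F = 10^(1.42/10) = 1.38676
T_e = (F − 1)·T₀ = (1.38676 − 1) × 290 = 112 K

112 K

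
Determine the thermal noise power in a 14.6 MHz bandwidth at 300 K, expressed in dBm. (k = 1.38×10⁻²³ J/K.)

P_n = kTB = 1.38×10⁻²³ × 300 × 1.46×10⁷ = 6.04×10⁻¹⁴ W
In dBm: 10 log₁₀(6.04×10⁻¹⁴ / 10⁻³) = −102.2 dBm

−102.2 dBm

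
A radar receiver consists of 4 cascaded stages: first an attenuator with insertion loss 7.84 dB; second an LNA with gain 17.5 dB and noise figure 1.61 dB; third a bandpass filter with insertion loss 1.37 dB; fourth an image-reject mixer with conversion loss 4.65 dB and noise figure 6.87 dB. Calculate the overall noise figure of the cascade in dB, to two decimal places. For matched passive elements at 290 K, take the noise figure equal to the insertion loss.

9.74 dB

Convert to linear (a loss of L dB is a gain of −L dB): F_i = 10^(NF_i/10), G_i = 10^(G_i,dB/10)
  Stage 1: F_1 = 10^(7.84/10) = 6.081, G_1 = 10^(−7.84/10) = 0.1644
  Stage 2: F_2 = 10^(1.61/10) = 1.449, G_2 = 10^(17.5/10) = 56.23
  Stage 3: F_3 = 10^(1.37/10) = 1.371, G_3 = 10^(−1.37/10) = 0.7295
  Stage 4: F_4 = 10^(6.87/10) = 4.864, G_4 = 10^(−4.65/10) = 0.3428
Friis cascade:
  F = 6.081 + (1.449 − 1)/0.1644 + (1.371 − 1)/9.247 + (4.864 − 1)/6.745 = 9.423
NF = 10 log₁₀(9.423) = 9.74 dB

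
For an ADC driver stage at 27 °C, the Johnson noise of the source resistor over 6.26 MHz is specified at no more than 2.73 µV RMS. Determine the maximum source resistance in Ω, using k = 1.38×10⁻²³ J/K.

T = 27 °C + 273.15 = 300.15 K
Johnson–Nyquist: V_n = √(4kTRB) ⇒ R = V_n² / (4kTB)
4kTB = 4 × 1.38×10⁻²³ × 300.15 × 6.26×10⁶ = 1.04×10⁻¹³
R = (2.73×10⁻⁶)² / 1.04×10⁻¹³ = 7.19×10¹ Ω = 71.9 Ω

71.9 Ω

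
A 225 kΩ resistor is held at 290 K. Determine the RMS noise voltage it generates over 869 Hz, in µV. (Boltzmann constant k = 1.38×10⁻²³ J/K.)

V_n = √(4kTRB)
4kTRB = 4 × 1.38×10⁻²³ × 290 × 2.25×10⁵ × 8.69×10² = 3.13×10⁻¹² V²
V_n = √(3.13×10⁻¹²) = 1.77×10⁻⁶ V = 1.77 µV

1.77 µV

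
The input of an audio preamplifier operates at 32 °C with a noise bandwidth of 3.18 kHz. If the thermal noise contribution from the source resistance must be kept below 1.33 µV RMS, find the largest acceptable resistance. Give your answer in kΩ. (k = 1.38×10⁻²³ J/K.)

T = 32 °C + 273.15 = 305.15 K
Johnson–Nyquist: V_n = √(4kTRB) ⇒ R = V_n² / (4kTB)
4kTB = 4 × 1.38×10⁻²³ × 305.15 × 3.18×10³ = 5.36×10⁻¹⁷
R = (1.33×10⁻⁶)² / 5.36×10⁻¹⁷ = 3.30×10⁴ Ω = 33.0 kΩ

33.0 kΩ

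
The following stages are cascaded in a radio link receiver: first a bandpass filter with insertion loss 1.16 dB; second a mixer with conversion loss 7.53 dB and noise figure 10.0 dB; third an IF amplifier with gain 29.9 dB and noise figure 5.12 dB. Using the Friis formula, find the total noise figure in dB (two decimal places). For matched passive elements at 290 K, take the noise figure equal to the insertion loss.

Convert to linear (a loss of L dB is a gain of −L dB): F_i = 10^(NF_i/10), G_i = 10^(G_i,dB/10)
  Stage 1: F_1 = 10^(1.16/10) = 1.306, G_1 = 10^(−1.16/10) = 0.7656
  Stage 2: F_2 = 10^(10.0/10) = 10.00, G_2 = 10^(−7.53/10) = 0.1766
  Stage 3: F_3 = 10^(5.12/10) = 3.251, G_3 = 10^(29.9/10) = 977.2
Friis cascade:
  F = 1.306 + (10.00 − 1)/0.7656 + (3.251 − 1)/0.1352 = 29.71
NF = 10 log₁₀(29.71) = 14.73 dB

14.73 dB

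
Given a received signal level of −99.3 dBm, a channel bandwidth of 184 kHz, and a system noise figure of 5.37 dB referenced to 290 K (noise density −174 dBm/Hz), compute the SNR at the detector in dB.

16.7 dB

Noise floor: N = −174 + 10 log₁₀(B) + NF
10 log₁₀(1.84×10⁵) = 52.65 dB
N = −174 + 52.65 + 5.37 = −115.98 dBm
SNR = P_sig − N = −99.3 − (−115.98) = 16.68 dB → 16.7 dB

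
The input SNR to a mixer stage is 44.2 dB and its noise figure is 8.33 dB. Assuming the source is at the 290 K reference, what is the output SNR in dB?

By definition F = SNR_in/SNR_out, so in dB: SNR_out = SNR_in − NF
SNR_out = 44.2 − 8.33 = 35.87 dB

35.87 dB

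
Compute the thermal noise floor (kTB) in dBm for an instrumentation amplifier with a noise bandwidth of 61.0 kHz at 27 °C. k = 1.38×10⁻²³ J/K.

−126.0 dBm

T = 27 °C + 273.15 = 300.15 K
P_n = kTB = 1.38×10⁻²³ × 300.15 × 6.10×10⁴ = 2.53×10⁻¹⁶ W
In dBm: 10 log₁₀(2.53×10⁻¹⁶ / 10⁻³) = −126.0 dBm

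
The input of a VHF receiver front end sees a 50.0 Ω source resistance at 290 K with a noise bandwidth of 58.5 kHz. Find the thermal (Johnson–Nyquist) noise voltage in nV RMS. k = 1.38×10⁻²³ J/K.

216 nV

V_n = √(4kTRB)
4kTRB = 4 × 1.38×10⁻²³ × 290 × 5.00×10¹ × 5.85×10⁴ = 4.68×10⁻¹⁴ V²
V_n = √(4.68×10⁻¹⁴) = 2.16×10⁻⁷ V = 216 nV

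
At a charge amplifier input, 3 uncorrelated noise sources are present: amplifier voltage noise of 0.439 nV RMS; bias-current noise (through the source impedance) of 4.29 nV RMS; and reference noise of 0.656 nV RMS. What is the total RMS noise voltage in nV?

4.36 nV

Uncorrelated sources add in power (mean-square): V_tot = √(ΣV_i²)
V_tot = √[(4.39×10⁻¹⁰)² + (4.29×10⁻⁹)² + (6.56×10⁻¹⁰)²] = 4.36×10⁻⁹ V = 4.36 nV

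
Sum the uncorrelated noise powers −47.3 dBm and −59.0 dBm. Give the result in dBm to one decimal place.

Convert to linear, add, convert back:
P₁ = 1.86×10⁻⁸ W, P₂ = 1.26×10⁻⁹ W
P_tot = 1.99×10⁻⁸ W → 10 log₁₀(P_tot / 10⁻³) = −47.0 dBm

−47.0 dBm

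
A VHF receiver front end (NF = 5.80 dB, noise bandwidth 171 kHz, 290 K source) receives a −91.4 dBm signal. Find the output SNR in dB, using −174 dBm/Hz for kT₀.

Noise floor: N = −174 + 10 log₁₀(B) + NF
10 log₁₀(1.71×10⁵) = 52.33 dB
N = −174 + 52.33 + 5.80 = −115.87 dBm
SNR = P_sig − N = −91.4 − (−115.87) = 24.47 dB → 24.5 dB

24.5 dB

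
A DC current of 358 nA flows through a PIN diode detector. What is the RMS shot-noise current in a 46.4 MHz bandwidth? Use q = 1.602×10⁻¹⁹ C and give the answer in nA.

I_n = √(2qI·B)
2qI·B = 2 × 1.602×10⁻¹⁹ × 3.58×10⁻⁷ × 4.64×10⁷ = 5.32×10⁻¹⁸ A²
I_n = √(5.32×10⁻¹⁸) = 2.31×10⁻⁹ A = 2.31 nA

2.31 nA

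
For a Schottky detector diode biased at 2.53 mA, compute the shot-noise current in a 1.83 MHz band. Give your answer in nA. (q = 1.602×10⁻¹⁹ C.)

I_n = √(2qI·B)
2qI·B = 2 × 1.602×10⁻¹⁹ × 2.53×10⁻³ × 1.83×10⁶ = 1.48×10⁻¹⁵ A²
I_n = √(1.48×10⁻¹⁵) = 3.85×10⁻⁸ A = 38.5 nA

38.5 nA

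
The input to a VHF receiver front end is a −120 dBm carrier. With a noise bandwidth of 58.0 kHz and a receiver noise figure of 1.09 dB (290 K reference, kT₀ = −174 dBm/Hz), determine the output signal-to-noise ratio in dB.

Noise floor: N = −174 + 10 log₁₀(B) + NF
10 log₁₀(5.80×10⁴) = 47.63 dB
N = −174 + 47.63 + 1.09 = −125.28 dBm
SNR = P_sig − N = −120 − (−125.28) = 5.28 dB → 5.3 dB

5.3 dB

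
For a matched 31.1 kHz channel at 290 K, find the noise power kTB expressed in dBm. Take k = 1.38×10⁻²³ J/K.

−129.0 dBm

P_n = kTB = 1.38×10⁻²³ × 290 × 3.11×10⁴ = 1.24×10⁻¹⁶ W
In dBm: 10 log₁₀(1.24×10⁻¹⁶ / 10⁻³) = −129.0 dBm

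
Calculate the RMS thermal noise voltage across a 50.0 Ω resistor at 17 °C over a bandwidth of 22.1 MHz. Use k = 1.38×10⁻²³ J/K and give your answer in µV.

T = 17 °C + 273.15 = 290.15 K
V_n = √(4kTRB)
4kTRB = 4 × 1.38×10⁻²³ × 290.15 × 5.00×10¹ × 2.21×10⁷ = 1.77×10⁻¹¹ V²
V_n = √(1.77×10⁻¹¹) = 4.21×10⁻⁶ V = 4.21 µV

4.21 µV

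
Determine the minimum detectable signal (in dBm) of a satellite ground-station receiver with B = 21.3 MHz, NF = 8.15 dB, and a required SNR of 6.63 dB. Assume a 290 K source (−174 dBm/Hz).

−85.9 dBm

Sensitivity = −174 + 10 log₁₀(B) + NF + SNR_min
= −174 + 73.28 + 8.15 + 6.63
= −85.94 dBm → −85.9 dBm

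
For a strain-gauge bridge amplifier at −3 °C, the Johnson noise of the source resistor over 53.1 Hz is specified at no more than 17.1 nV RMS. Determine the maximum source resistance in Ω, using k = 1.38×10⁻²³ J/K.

369 Ω

T = −3 °C + 273.15 = 270.15 K
Johnson–Nyquist: V_n = √(4kTRB) ⇒ R = V_n² / (4kTB)
4kTB = 4 × 1.38×10⁻²³ × 270.15 × 5.31×10¹ = 7.92×10⁻¹⁹
R = (1.71×10⁻⁸)² / 7.92×10⁻¹⁹ = 3.69×10² Ω = 369 Ω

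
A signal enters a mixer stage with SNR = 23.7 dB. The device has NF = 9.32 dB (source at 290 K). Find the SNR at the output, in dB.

By definition F = SNR_in/SNR_out, so in dB: SNR_out = SNR_in − NF
SNR_out = 23.7 − 9.32 = 14.38 dB

14.38 dB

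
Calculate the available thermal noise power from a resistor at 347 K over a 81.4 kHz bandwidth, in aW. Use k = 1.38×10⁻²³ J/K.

390 aW

P_n = kTB = 1.38×10⁻²³ × 347 × 8.14×10⁴ = 3.90×10⁻¹⁶ W = 390 aW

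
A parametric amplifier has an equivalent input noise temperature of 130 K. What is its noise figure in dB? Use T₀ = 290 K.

1.61 dB

F = 1 + T_e/T₀ = 1 + 130/290 = 1.44828
NF = 10 log₁₀(1.44828) = 1.61 dB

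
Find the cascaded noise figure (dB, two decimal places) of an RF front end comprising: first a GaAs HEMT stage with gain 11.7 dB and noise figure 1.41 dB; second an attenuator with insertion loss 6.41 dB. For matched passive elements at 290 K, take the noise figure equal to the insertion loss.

Convert to linear (a loss of L dB is a gain of −L dB): F_i = 10^(NF_i/10), G_i = 10^(G_i,dB/10)
  Stage 1: F_1 = 10^(1.41/10) = 1.384, G_1 = 10^(11.7/10) = 14.79
  Stage 2: F_2 = 10^(6.41/10) = 4.375, G_2 = 10^(−6.41/10) = 0.2286
Friis cascade:
  F = 1.384 + (4.375 − 1)/14.79 = 1.612
NF = 10 log₁₀(1.612) = 2.07 dB

2.07 dB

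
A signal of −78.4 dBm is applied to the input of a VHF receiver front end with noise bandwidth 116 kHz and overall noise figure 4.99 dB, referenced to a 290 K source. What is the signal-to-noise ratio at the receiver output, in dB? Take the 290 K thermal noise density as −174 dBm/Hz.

Noise floor: N = −174 + 10 log₁₀(B) + NF
10 log₁₀(1.16×10⁵) = 50.64 dB
N = −174 + 50.64 + 4.99 = −118.37 dBm
SNR = P_sig − N = −78.4 − (−118.37) = 39.97 dB → 40.0 dB

40.0 dB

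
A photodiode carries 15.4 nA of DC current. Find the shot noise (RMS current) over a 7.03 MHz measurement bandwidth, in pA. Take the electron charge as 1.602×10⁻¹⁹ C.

186 pA

I_n = √(2qI·B)
2qI·B = 2 × 1.602×10⁻¹⁹ × 1.54×10⁻⁸ × 7.03×10⁶ = 3.47×10⁻²⁰ A²
I_n = √(3.47×10⁻²⁰) = 1.86×10⁻¹⁰ A = 186 pA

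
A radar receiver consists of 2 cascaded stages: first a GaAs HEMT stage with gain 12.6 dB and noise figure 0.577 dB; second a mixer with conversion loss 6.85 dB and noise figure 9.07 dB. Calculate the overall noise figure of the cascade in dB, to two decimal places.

Convert to linear (a loss of L dB is a gain of −L dB): F_i = 10^(NF_i/10), G_i = 10^(G_i,dB/10)
  Stage 1: F_1 = 10^(0.577/10) = 1.142, G_1 = 10^(12.6/10) = 18.20
  Stage 2: F_2 = 10^(9.07/10) = 8.072, G_2 = 10^(−6.85/10) = 0.2065
Friis cascade:
  F = 1.142 + (8.072 − 1)/18.20 = 1.531
NF = 10 log₁₀(1.531) = 1.85 dB

1.85 dB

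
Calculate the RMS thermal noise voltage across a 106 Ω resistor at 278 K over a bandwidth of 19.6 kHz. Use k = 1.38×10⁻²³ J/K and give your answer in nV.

179 nV

V_n = √(4kTRB)
4kTRB = 4 × 1.38×10⁻²³ × 278 × 1.06×10² × 1.96×10⁴ = 3.19×10⁻¹⁴ V²
V_n = √(3.19×10⁻¹⁴) = 1.79×10⁻⁷ V = 179 nV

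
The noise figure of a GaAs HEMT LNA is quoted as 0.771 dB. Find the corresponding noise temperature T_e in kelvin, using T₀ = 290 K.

F = 10^(0.771/10) = 1.19426
T_e = (F − 1)·T₀ = (1.19426 − 1) × 290 = 56.3 K

56.3 K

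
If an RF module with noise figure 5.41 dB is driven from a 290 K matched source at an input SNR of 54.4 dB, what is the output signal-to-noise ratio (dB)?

48.99 dB

By definition F = SNR_in/SNR_out, so in dB: SNR_out = SNR_in − NF
SNR_out = 54.4 − 5.41 = 48.99 dB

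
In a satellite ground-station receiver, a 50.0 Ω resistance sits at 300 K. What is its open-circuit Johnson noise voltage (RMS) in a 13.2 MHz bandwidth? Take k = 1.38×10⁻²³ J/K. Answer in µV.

V_n = √(4kTRB)
4kTRB = 4 × 1.38×10⁻²³ × 300 × 5.00×10¹ × 1.32×10⁷ = 1.09×10⁻¹¹ V²
V_n = √(1.09×10⁻¹¹) = 3.31×10⁻⁶ V = 3.31 µV

3.31 µV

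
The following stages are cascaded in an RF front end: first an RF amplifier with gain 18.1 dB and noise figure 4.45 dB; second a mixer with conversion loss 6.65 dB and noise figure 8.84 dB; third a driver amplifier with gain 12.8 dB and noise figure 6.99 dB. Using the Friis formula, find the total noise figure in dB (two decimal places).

5.02 dB

Convert to linear (a loss of L dB is a gain of −L dB): F_i = 10^(NF_i/10), G_i = 10^(G_i,dB/10)
  Stage 1: F_1 = 10^(4.45/10) = 2.786, G_1 = 10^(18.1/10) = 64.57
  Stage 2: F_2 = 10^(8.84/10) = 7.656, G_2 = 10^(−6.65/10) = 0.2163
  Stage 3: F_3 = 10^(6.99/10) = 5.000, G_3 = 10^(12.8/10) = 19.05
Friis cascade:
  F = 2.786 + (7.656 − 1)/64.57 + (5.000 − 1)/13.96 = 3.176
NF = 10 log₁₀(3.176) = 5.02 dB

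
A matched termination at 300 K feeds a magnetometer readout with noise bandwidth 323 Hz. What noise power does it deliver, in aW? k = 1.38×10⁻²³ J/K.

P_n = kTB = 1.38×10⁻²³ × 300 × 3.23×10² = 1.34×10⁻¹⁸ W = 1.34 aW

1.34 aW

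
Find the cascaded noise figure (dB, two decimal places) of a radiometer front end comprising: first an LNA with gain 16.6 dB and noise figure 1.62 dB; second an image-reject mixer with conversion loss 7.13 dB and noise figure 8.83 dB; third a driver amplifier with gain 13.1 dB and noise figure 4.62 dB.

Convert to linear (a loss of L dB is a gain of −L dB): F_i = 10^(NF_i/10), G_i = 10^(G_i,dB/10)
  Stage 1: F_1 = 10^(1.62/10) = 1.452, G_1 = 10^(16.6/10) = 45.71
  Stage 2: F_2 = 10^(8.83/10) = 7.638, G_2 = 10^(−7.13/10) = 0.1936
  Stage 3: F_3 = 10^(4.62/10) = 2.897, G_3 = 10^(13.1/10) = 20.42
Friis cascade:
  F = 1.452 + (7.638 − 1)/45.71 + (2.897 − 1)/8.851 = 1.812
NF = 10 log₁₀(1.812) = 2.58 dB

2.58 dB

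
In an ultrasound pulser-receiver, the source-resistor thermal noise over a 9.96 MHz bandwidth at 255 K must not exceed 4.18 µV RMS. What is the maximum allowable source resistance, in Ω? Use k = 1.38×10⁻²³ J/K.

125 Ω

Johnson–Nyquist: V_n = √(4kTRB) ⇒ R = V_n² / (4kTB)
4kTB = 4 × 1.38×10⁻²³ × 255 × 9.96×10⁶ = 1.40×10⁻¹³
R = (4.18×10⁻⁶)² / 1.40×10⁻¹³ = 1.25×10² Ω = 125 Ω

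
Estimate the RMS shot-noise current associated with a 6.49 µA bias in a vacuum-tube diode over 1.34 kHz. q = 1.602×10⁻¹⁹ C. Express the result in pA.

I_n = √(2qI·B)
2qI·B = 2 × 1.602×10⁻¹⁹ × 6.49×10⁻⁶ × 1.34×10³ = 2.79×10⁻²¹ A²
I_n = √(2.79×10⁻²¹) = 5.28×10⁻¹¹ A = 52.8 pA

52.8 pA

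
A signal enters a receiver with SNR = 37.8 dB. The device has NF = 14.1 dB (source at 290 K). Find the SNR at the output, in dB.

23.7 dB

By definition F = SNR_in/SNR_out, so in dB: SNR_out = SNR_in − NF
SNR_out = 37.8 − 14.1 = 23.7 dB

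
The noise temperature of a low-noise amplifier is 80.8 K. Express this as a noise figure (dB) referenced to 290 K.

F = 1 + T_e/T₀ = 1 + 80.8/290 = 1.27862
NF = 10 log₁₀(1.27862) = 1.07 dB

1.07 dB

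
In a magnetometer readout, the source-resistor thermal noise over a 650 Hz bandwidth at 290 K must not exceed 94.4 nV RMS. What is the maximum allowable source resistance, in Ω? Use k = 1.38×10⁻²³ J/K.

856 Ω

Johnson–Nyquist: V_n = √(4kTRB) ⇒ R = V_n² / (4kTB)
4kTB = 4 × 1.38×10⁻²³ × 290 × 6.50×10² = 1.04×10⁻¹⁷
R = (9.44×10⁻⁸)² / 1.04×10⁻¹⁷ = 8.56×10² Ω = 856 Ω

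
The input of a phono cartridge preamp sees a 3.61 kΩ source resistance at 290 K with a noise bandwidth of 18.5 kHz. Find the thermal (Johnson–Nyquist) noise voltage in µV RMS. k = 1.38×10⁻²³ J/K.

V_n = √(4kTRB)
4kTRB = 4 × 1.38×10⁻²³ × 290 × 3.61×10³ × 1.85×10⁴ = 1.07×10⁻¹² V²
V_n = √(1.07×10⁻¹²) = 1.03×10⁻⁶ V = 1.03 µV

1.03 µV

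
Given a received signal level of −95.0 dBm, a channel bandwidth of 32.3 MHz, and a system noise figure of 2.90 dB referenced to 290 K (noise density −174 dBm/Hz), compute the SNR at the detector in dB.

1.0 dB

Noise floor: N = −174 + 10 log₁₀(B) + NF
10 log₁₀(3.23×10⁷) = 75.09 dB
N = −174 + 75.09 + 2.90 = −96.01 dBm
SNR = P_sig − N = −95.0 − (−96.01) = 1.01 dB → 1.0 dB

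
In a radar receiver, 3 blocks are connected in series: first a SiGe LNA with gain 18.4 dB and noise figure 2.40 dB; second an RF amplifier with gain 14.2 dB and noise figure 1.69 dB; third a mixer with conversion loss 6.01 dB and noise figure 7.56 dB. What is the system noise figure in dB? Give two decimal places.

Convert to linear (a loss of L dB is a gain of −L dB): F_i = 10^(NF_i/10), G_i = 10^(G_i,dB/10)
  Stage 1: F_1 = 10^(2.40/10) = 1.738, G_1 = 10^(18.4/10) = 69.18
  Stage 2: F_2 = 10^(1.69/10) = 1.476, G_2 = 10^(14.2/10) = 26.30
  Stage 3: F_3 = 10^(7.56/10) = 5.702, G_3 = 10^(−6.01/10) = 0.2506
Friis cascade:
  F = 1.738 + (1.476 − 1)/69.18 + (5.702 − 1)/1820 = 1.747
NF = 10 log₁₀(1.747) = 2.42 dB

2.42 dB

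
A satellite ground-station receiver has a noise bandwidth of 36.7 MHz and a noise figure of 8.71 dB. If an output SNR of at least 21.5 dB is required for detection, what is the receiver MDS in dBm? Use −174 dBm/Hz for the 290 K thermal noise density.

−68.1 dBm

Sensitivity = −174 + 10 log₁₀(B) + NF + SNR_min
= −174 + 75.65 + 8.71 + 21.5
= −68.14 dBm → −68.1 dBm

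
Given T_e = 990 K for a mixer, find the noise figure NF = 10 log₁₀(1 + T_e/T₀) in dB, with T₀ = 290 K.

F = 1 + T_e/T₀ = 1 + 990/290 = 4.41379
NF = 10 log₁₀(4.41379) = 6.45 dB

6.45 dB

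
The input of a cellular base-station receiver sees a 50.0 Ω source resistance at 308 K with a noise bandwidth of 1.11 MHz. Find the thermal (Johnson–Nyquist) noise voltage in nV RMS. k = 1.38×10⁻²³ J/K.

V_n = √(4kTRB)
4kTRB = 4 × 1.38×10⁻²³ × 308 × 5.00×10¹ × 1.11×10⁶ = 9.44×10⁻¹³ V²
V_n = √(9.44×10⁻¹³) = 9.71×10⁻⁷ V = 971 nV

971 nV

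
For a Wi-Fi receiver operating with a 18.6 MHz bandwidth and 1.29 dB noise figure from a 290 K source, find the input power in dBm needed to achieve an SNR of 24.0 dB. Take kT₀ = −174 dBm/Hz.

−76.0 dBm

Sensitivity = −174 + 10 log₁₀(B) + NF + SNR_min
= −174 + 72.7 + 1.29 + 24.0
= −76.01 dBm → −76.0 dBm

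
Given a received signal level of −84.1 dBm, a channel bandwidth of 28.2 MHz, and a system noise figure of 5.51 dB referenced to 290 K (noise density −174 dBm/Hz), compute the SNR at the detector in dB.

9.9 dB

Noise floor: N = −174 + 10 log₁₀(B) + NF
10 log₁₀(2.82×10⁷) = 74.5 dB
N = −174 + 74.5 + 5.51 = −93.99 dBm
SNR = P_sig − N = −84.1 − (−93.99) = 9.89 dB → 9.9 dB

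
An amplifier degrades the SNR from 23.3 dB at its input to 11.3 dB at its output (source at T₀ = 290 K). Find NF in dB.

NF (dB) = SNR_in(dB) − SNR_out(dB) when the source is at T₀
NF = 23.3 − 11.3 = 12.0 dB

12.0 dB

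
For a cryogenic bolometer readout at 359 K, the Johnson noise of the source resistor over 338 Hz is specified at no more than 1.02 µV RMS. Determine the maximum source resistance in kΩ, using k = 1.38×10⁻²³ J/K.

155 kΩ

Johnson–Nyquist: V_n = √(4kTRB) ⇒ R = V_n² / (4kTB)
4kTB = 4 × 1.38×10⁻²³ × 359 × 3.38×10² = 6.70×10⁻¹⁸
R = (1.02×10⁻⁶)² / 6.70×10⁻¹⁸ = 1.55×10⁵ Ω = 155 kΩ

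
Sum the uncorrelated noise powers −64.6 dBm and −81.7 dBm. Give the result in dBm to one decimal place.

−64.5 dBm

Convert to linear, add, convert back:
P₁ = 3.47×10⁻¹⁰ W, P₂ = 6.76×10⁻¹² W
P_tot = 3.53×10⁻¹⁰ W → 10 log₁₀(P_tot / 10⁻³) = −64.5 dBm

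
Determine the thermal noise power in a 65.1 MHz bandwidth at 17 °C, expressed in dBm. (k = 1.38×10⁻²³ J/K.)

−95.8 dBm

T = 17 °C + 273.15 = 290.15 K
P_n = kTB = 1.38×10⁻²³ × 290.15 × 6.51×10⁷ = 2.61×10⁻¹³ W
In dBm: 10 log₁₀(2.61×10⁻¹³ / 10⁻³) = −95.8 dBm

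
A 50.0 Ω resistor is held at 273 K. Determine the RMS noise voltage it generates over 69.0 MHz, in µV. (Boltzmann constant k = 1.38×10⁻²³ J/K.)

7.21 µV

V_n = √(4kTRB)
4kTRB = 4 × 1.38×10⁻²³ × 273 × 5.00×10¹ × 6.90×10⁷ = 5.20×10⁻¹¹ V²
V_n = √(5.20×10⁻¹¹) = 7.21×10⁻⁶ V = 7.21 µV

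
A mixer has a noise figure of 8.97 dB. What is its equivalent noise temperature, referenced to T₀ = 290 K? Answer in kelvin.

1998 K

F = 10^(8.97/10) = 7.8886
T_e = (F − 1)·T₀ = (7.8886 − 1) × 290 = 1998 K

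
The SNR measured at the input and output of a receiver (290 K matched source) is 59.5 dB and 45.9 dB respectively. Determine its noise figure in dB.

NF (dB) = SNR_in(dB) − SNR_out(dB) when the source is at T₀
NF = 59.5 − 45.9 = 13.6 dB

13.6 dB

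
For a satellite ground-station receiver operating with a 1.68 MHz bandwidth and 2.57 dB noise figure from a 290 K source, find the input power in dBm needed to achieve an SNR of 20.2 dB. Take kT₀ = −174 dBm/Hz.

−89.0 dBm

Sensitivity = −174 + 10 log₁₀(B) + NF + SNR_min
= −174 + 62.25 + 2.57 + 20.2
= −88.98 dBm → −89.0 dBm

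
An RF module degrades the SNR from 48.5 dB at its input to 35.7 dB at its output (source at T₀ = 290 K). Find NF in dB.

NF (dB) = SNR_in(dB) − SNR_out(dB) when the source is at T₀
NF = 48.5 − 35.7 = 12.8 dB

12.8 dB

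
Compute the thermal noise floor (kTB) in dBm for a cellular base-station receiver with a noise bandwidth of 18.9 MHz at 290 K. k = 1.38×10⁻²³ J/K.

P_n = kTB = 1.38×10⁻²³ × 290 × 1.89×10⁷ = 7.56×10⁻¹⁴ W
In dBm: 10 log₁₀(7.56×10⁻¹⁴ / 10⁻³) = −101.2 dBm

−101.2 dBm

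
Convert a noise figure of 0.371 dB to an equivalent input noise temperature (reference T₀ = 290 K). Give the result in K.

25.9 K

F = 10^(0.371/10) = 1.08918
T_e = (F − 1)·T₀ = (1.08918 − 1) × 290 = 25.9 K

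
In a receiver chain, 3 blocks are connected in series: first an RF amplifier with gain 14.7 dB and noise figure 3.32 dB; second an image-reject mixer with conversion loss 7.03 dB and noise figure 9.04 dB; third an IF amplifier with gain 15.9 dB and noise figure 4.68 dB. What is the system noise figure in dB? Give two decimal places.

4.34 dB

Convert to linear (a loss of L dB is a gain of −L dB): F_i = 10^(NF_i/10), G_i = 10^(G_i,dB/10)
  Stage 1: F_1 = 10^(3.32/10) = 2.148, G_1 = 10^(14.7/10) = 29.51
  Stage 2: F_2 = 10^(9.04/10) = 8.017, G_2 = 10^(−7.03/10) = 0.1982
  Stage 3: F_3 = 10^(4.68/10) = 2.938, G_3 = 10^(15.9/10) = 38.90
Friis cascade:
  F = 2.148 + (8.017 − 1)/29.51 + (2.938 − 1)/5.848 = 2.717
NF = 10 log₁₀(2.717) = 4.34 dB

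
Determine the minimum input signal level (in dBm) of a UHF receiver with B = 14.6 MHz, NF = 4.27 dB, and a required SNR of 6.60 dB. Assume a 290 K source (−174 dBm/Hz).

−91.5 dBm

Sensitivity = −174 + 10 log₁₀(B) + NF + SNR_min
= −174 + 71.64 + 4.27 + 6.60
= −91.49 dBm → −91.5 dBm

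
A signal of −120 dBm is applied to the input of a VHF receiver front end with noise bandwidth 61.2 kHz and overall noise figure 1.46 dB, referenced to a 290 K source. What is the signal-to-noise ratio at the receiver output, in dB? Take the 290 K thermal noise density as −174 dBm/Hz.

Noise floor: N = −174 + 10 log₁₀(B) + NF
10 log₁₀(6.12×10⁴) = 47.87 dB
N = −174 + 47.87 + 1.46 = −124.67 dBm
SNR = P_sig − N = −120 − (−124.67) = 4.67 dB → 4.7 dB

4.7 dB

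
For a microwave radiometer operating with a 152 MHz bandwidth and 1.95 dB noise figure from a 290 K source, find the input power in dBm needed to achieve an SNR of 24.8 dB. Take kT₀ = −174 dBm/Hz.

−65.4 dBm

Sensitivity = −174 + 10 log₁₀(B) + NF + SNR_min
= −174 + 81.82 + 1.95 + 24.8
= −65.43 dBm → −65.4 dBm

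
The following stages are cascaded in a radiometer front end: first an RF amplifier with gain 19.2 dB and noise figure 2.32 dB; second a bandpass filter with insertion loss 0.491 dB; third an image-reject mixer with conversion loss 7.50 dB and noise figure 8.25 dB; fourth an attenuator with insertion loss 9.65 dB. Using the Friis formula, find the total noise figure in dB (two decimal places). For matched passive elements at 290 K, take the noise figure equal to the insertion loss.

3.81 dB

Convert to linear (a loss of L dB is a gain of −L dB): F_i = 10^(NF_i/10), G_i = 10^(G_i,dB/10)
  Stage 1: F_1 = 10^(2.32/10) = 1.706, G_1 = 10^(19.2/10) = 83.18
  Stage 2: F_2 = 10^(0.491/10) = 1.120, G_2 = 10^(−0.491/10) = 0.8931
  Stage 3: F_3 = 10^(8.25/10) = 6.683, G_3 = 10^(−7.50/10) = 0.1778
  Stage 4: F_4 = 10^(9.65/10) = 9.226, G_4 = 10^(−9.65/10) = 0.1084
Friis cascade:
  F = 1.706 + (1.120 − 1)/83.18 + (6.683 − 1)/74.28 + (9.226 − 1)/13.21 = 2.407
NF = 10 log₁₀(2.407) = 3.81 dB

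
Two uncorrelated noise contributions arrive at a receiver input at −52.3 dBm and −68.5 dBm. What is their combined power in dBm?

Convert to linear, add, convert back:
P₁ = 5.89×10⁻⁹ W, P₂ = 1.41×10⁻¹⁰ W
P_tot = 6.03×10⁻⁹ W → 10 log₁₀(P_tot / 10⁻³) = −52.2 dBm

−52.2 dBm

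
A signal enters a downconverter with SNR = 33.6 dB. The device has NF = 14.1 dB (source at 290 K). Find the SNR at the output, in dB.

19.5 dB

By definition F = SNR_in/SNR_out, so in dB: SNR_out = SNR_in − NF
SNR_out = 33.6 − 14.1 = 19.5 dB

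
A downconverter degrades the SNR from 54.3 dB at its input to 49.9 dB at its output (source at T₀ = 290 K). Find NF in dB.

4.4 dB

NF (dB) = SNR_in(dB) − SNR_out(dB) when the source is at T₀
NF = 54.3 − 49.9 = 4.4 dB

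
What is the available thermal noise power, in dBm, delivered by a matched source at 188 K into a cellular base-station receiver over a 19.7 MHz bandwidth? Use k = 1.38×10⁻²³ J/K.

P_n = kTB = 1.38×10⁻²³ × 188 × 1.97×10⁷ = 5.11×10⁻¹⁴ W
In dBm: 10 log₁₀(5.11×10⁻¹⁴ / 10⁻³) = −102.9 dBm

−102.9 dBm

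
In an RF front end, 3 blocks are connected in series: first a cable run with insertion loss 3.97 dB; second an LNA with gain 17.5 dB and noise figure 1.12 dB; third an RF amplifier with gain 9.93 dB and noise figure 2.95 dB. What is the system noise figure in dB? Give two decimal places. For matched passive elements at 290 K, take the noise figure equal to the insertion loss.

5.15 dB

Convert to linear (a loss of L dB is a gain of −L dB): F_i = 10^(NF_i/10), G_i = 10^(G_i,dB/10)
  Stage 1: F_1 = 10^(3.97/10) = 2.495, G_1 = 10^(−3.97/10) = 0.4009
  Stage 2: F_2 = 10^(1.12/10) = 1.294, G_2 = 10^(17.5/10) = 56.23
  Stage 3: F_3 = 10^(2.95/10) = 1.972, G_3 = 10^(9.93/10) = 9.840
Friis cascade:
  F = 2.495 + (1.294 − 1)/0.4009 + (1.972 − 1)/22.54 = 3.272
NF = 10 log₁₀(3.272) = 5.15 dB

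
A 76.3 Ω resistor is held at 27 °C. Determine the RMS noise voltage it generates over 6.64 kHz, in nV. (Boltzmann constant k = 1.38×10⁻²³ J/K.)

91.6 nV

T = 27 °C + 273.15 = 300.15 K
V_n = √(4kTRB)
4kTRB = 4 × 1.38×10⁻²³ × 300.15 × 7.63×10¹ × 6.64×10³ = 8.39×10⁻¹⁵ V²
V_n = √(8.39×10⁻¹⁵) = 9.16×10⁻⁸ V = 91.6 nV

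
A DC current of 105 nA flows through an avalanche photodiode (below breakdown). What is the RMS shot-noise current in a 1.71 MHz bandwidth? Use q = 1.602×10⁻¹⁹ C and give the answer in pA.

I_n = √(2qI·B)
2qI·B = 2 × 1.602×10⁻¹⁹ × 1.05×10⁻⁷ × 1.71×10⁶ = 5.75×10⁻²⁰ A²
I_n = √(5.75×10⁻²⁰) = 2.40×10⁻¹⁰ A = 240 pA

240 pA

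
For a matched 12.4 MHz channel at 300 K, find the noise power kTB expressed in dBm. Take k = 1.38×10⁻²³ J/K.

P_n = kTB = 1.38×10⁻²³ × 300 × 1.24×10⁷ = 5.13×10⁻¹⁴ W
In dBm: 10 log₁₀(5.13×10⁻¹⁴ / 10⁻³) = −102.9 dBm

−102.9 dBm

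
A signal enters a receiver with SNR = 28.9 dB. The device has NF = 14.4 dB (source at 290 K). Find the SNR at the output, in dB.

By definition F = SNR_in/SNR_out, so in dB: SNR_out = SNR_in − NF
SNR_out = 28.9 − 14.4 = 14.5 dB

14.5 dB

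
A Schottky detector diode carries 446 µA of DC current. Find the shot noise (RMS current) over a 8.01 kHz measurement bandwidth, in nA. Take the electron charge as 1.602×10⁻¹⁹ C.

1.07 nA

I_n = √(2qI·B)
2qI·B = 2 × 1.602×10⁻¹⁹ × 4.46×10⁻⁴ × 8.01×10³ = 1.14×10⁻¹⁸ A²
I_n = √(1.14×10⁻¹⁸) = 1.07×10⁻⁹ A = 1.07 nA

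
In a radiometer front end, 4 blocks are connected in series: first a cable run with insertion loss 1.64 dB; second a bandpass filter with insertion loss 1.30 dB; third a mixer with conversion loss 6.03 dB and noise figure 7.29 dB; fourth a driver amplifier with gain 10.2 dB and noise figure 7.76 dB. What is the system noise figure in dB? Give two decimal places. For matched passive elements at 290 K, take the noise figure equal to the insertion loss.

16.97 dB

Convert to linear (a loss of L dB is a gain of −L dB): F_i = 10^(NF_i/10), G_i = 10^(G_i,dB/10)
  Stage 1: F_1 = 10^(1.64/10) = 1.459, G_1 = 10^(−1.64/10) = 0.6855
  Stage 2: F_2 = 10^(1.30/10) = 1.349, G_2 = 10^(−1.30/10) = 0.7413
  Stage 3: F_3 = 10^(7.29/10) = 5.358, G_3 = 10^(−6.03/10) = 0.2495
  Stage 4: F_4 = 10^(7.76/10) = 5.970, G_4 = 10^(10.2/10) = 10.47
Friis cascade:
  F = 1.459 + (1.349 − 1)/0.6855 + (5.358 − 1)/0.5082 + (5.970 − 1)/0.1268 = 49.75
NF = 10 log₁₀(49.75) = 16.97 dB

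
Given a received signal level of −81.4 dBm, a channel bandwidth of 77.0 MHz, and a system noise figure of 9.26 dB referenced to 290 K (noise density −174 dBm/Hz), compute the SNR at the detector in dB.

4.5 dB

Noise floor: N = −174 + 10 log₁₀(B) + NF
10 log₁₀(7.70×10⁷) = 78.86 dB
N = −174 + 78.86 + 9.26 = −85.88 dBm
SNR = P_sig − N = −81.4 − (−85.88) = 4.48 dB → 4.5 dB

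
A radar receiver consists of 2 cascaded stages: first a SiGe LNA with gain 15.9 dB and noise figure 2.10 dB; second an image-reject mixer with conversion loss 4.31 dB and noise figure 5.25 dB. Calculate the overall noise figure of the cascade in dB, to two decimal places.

Convert to linear (a loss of L dB is a gain of −L dB): F_i = 10^(NF_i/10), G_i = 10^(G_i,dB/10)
  Stage 1: F_1 = 10^(2.10/10) = 1.622, G_1 = 10^(15.9/10) = 38.90
  Stage 2: F_2 = 10^(5.25/10) = 3.350, G_2 = 10^(−4.31/10) = 0.3707
Friis cascade:
  F = 1.622 + (3.350 − 1)/38.90 = 1.682
NF = 10 log₁₀(1.682) = 2.26 dB

2.26 dB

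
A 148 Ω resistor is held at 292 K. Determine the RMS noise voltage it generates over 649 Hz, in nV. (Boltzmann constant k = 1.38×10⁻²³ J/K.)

V_n = √(4kTRB)
4kTRB = 4 × 1.38×10⁻²³ × 292 × 1.48×10² × 6.49×10² = 1.55×10⁻¹⁵ V²
V_n = √(1.55×10⁻¹⁵) = 3.93×10⁻⁸ V = 39.3 nV

39.3 nV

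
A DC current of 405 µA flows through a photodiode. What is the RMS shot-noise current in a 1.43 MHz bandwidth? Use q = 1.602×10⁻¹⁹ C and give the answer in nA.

I_n = √(2qI·B)
2qI·B = 2 × 1.602×10⁻¹⁹ × 4.05×10⁻⁴ × 1.43×10⁶ = 1.86×10⁻¹⁶ A²
I_n = √(1.86×10⁻¹⁶) = 1.36×10⁻⁸ A = 13.6 nA

13.6 nA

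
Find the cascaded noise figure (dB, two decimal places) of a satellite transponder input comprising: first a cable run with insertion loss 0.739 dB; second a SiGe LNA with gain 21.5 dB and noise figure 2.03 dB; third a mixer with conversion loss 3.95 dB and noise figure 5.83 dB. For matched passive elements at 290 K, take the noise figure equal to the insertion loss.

2.82 dB

Convert to linear (a loss of L dB is a gain of −L dB): F_i = 10^(NF_i/10), G_i = 10^(G_i,dB/10)
  Stage 1: F_1 = 10^(0.739/10) = 1.185, G_1 = 10^(−0.739/10) = 0.8435
  Stage 2: F_2 = 10^(2.03/10) = 1.596, G_2 = 10^(21.5/10) = 141.3
  Stage 3: F_3 = 10^(5.83/10) = 3.828, G_3 = 10^(−3.95/10) = 0.4027
Friis cascade:
  F = 1.185 + (1.596 − 1)/0.8435 + (3.828 − 1)/119.2 = 1.916
NF = 10 log₁₀(1.916) = 2.82 dB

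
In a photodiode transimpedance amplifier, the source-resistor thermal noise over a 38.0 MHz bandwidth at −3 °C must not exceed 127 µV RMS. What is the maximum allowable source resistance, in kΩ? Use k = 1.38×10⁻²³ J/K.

T = −3 °C + 273.15 = 270.15 K
Johnson–Nyquist: V_n = √(4kTRB) ⇒ R = V_n² / (4kTB)
4kTB = 4 × 1.38×10⁻²³ × 270.15 × 3.80×10⁷ = 5.67×10⁻¹³
R = (1.27×10⁻⁴)² / 5.67×10⁻¹³ = 2.85×10⁴ Ω = 28.5 kΩ

28.5 kΩ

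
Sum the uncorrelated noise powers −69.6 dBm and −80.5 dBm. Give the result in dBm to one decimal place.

−69.3 dBm

Convert to linear, add, convert back:
P₁ = 1.10×10⁻¹⁰ W, P₂ = 8.91×10⁻¹² W
P_tot = 1.19×10⁻¹⁰ W → 10 log₁₀(P_tot / 10⁻³) = −69.3 dBm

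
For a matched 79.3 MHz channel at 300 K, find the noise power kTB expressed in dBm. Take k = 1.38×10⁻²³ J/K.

P_n = kTB = 1.38×10⁻²³ × 300 × 7.93×10⁷ = 3.28×10⁻¹³ W
In dBm: 10 log₁₀(3.28×10⁻¹³ / 10⁻³) = −94.8 dBm

−94.8 dBm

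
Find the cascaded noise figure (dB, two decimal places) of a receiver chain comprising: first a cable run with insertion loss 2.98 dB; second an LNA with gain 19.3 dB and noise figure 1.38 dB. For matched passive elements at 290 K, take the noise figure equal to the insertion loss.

Convert to linear (a loss of L dB is a gain of −L dB): F_i = 10^(NF_i/10), G_i = 10^(G_i,dB/10)
  Stage 1: F_1 = 10^(2.98/10) = 1.986, G_1 = 10^(−2.98/10) = 0.5035
  Stage 2: F_2 = 10^(1.38/10) = 1.374, G_2 = 10^(19.3/10) = 85.11
Friis cascade:
  F = 1.986 + (1.374 − 1)/0.5035 = 2.729
NF = 10 log₁₀(2.729) = 4.36 dB

4.36 dB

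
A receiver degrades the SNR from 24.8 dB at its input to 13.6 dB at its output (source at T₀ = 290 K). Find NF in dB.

NF (dB) = SNR_in(dB) − SNR_out(dB) when the source is at T₀
NF = 24.8 − 13.6 = 11.2 dB

11.2 dB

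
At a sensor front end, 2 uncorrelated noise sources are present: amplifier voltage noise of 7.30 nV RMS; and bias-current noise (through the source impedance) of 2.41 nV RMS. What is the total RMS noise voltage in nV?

Uncorrelated sources add in power (mean-square): V_tot = √(ΣV_i²)
V_tot = √[(7.30×10⁻⁹)² + (2.41×10⁻⁹)²] = 7.69×10⁻⁹ V = 7.69 nV

7.69 nV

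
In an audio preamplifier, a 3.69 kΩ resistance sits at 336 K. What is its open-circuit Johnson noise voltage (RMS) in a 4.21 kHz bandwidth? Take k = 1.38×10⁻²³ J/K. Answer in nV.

537 nV

V_n = √(4kTRB)
4kTRB = 4 × 1.38×10⁻²³ × 336 × 3.69×10³ × 4.21×10³ = 2.88×10⁻¹³ V²
V_n = √(2.88×10⁻¹³) = 5.37×10⁻⁷ V = 537 nV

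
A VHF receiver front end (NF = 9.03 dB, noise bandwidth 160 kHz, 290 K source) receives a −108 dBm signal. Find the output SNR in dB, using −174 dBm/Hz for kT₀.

4.9 dB

Noise floor: N = −174 + 10 log₁₀(B) + NF
10 log₁₀(1.60×10⁵) = 52.04 dB
N = −174 + 52.04 + 9.03 = −112.93 dBm
SNR = P_sig − N = −108 − (−112.93) = 4.93 dB → 4.9 dB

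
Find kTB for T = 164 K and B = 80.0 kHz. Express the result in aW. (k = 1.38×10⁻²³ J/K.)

181 aW

P_n = kTB = 1.38×10⁻²³ × 164 × 8.00×10⁴ = 1.81×10⁻¹⁶ W = 181 aW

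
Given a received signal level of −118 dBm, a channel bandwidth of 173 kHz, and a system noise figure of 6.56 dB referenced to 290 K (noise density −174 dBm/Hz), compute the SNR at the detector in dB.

Noise floor: N = −174 + 10 log₁₀(B) + NF
10 log₁₀(1.73×10⁵) = 52.38 dB
N = −174 + 52.38 + 6.56 = −115.06 dBm
SNR = P_sig − N = −118 − (−115.06) = −2.94 dB → −2.9 dB

−2.9 dB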